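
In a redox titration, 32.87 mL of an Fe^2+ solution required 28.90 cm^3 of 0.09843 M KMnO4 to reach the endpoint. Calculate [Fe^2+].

n(KMnO4) = 0.09843 x 0.02890 = 0.002845 mol.
From the balanced equation, 1 mol KMnO4 reacts with 5 mol Fe^2+, so n(Fe^2+) = 0.002845 x 5/1 = 0.01422 mol.
[Fe^2+] = 0.01422 / 0.03287 L = 0.433 M.

0.433 M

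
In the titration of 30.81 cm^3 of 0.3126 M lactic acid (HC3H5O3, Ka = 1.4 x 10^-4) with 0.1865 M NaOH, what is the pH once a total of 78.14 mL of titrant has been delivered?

12.66

n(acid) = 0.3126 x 0.03081 = 0.009631 mol; n(NaOH) added = 0.1865 x 0.07814 = 0.01457 mol.
Base is in excess by 0.01457 - 0.009631 = 0.004942 mol in a total volume of 0.1090 L.
[OH^-] = 0.004942/0.1090 = 0.04536 M, so pOH = 1.34 and pH = 14.00 - 1.34 = 12.66.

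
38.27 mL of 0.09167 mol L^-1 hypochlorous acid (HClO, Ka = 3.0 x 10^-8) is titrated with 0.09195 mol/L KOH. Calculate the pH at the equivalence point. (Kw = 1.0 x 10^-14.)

10.09

n(HClO) = 0.09167 x 0.03827 = 0.003508 mol; V(KOH) at equivalence = 0.003508/0.09195 = 0.03815 L.
At equivalence all the acid is converted to ClO-; total volume = 0.03827 + 0.03815 = 0.07642 L, so [ClO-] = 0.003508/0.07642 = 0.04590 M.
Kb = Kw/Ka = 1.0e-14 / 3.0 x 10^-8 = 3.33e-7.
[OH^-] = sqrt(Kb x [ClO-]) = sqrt(3.33e-7 x 0.04590) = 0.000124 M.
pOH = 3.91, so pH = 14.00 - 3.91 = 10.09.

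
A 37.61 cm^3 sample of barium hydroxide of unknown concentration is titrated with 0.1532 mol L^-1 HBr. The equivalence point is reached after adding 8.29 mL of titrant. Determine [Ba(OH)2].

0.0169 M

n(HBr) delivered = 0.1532 x 0.008290 = 0.001270 mol.
The reaction is 1 Ba(OH)2 + 2 HBr, so n(Ba(OH)2) = 0.001270 x 1/2 = 0.0006350 mol.
[Ba(OH)2] = 0.0006350 mol / 0.03761 L = 0.0169 M.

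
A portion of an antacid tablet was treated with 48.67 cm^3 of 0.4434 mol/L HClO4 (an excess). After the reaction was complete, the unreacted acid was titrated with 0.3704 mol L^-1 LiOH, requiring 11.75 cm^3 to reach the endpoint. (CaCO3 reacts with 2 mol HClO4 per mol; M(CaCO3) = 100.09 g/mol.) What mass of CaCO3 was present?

Total n(HClO4) added = 0.4434 x 0.04867 = 0.02158 mol.
n(LiOH) used = 0.3704 x 0.01175 = 0.004352 mol, which equals the excess n(HClO4).
So n(HClO4) consumed by the sample = 0.02158 - 0.004352 = 0.01723 mol.
n(CaCO3) = 0.01723 / 2 = 0.008614 mol.
mass = 0.008614 mol x 100.09 g/mol = 0.862 g.

0.862 g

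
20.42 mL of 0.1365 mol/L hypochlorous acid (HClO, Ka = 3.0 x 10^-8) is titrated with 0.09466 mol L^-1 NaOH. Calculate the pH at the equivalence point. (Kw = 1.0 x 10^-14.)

10.14

n(HClO) = 0.1365 x 0.02042 = 0.002787 mol; V(NaOH) at equivalence = 0.002787/0.09466 = 0.02945 L.
At equivalence all the acid is converted to ClO-; total volume = 0.02042 + 0.02945 = 0.04987 L, so [ClO-] = 0.002787/0.04987 = 0.05590 M.
Kb = Kw/Ka = 1.0e-14 / 3.0 x 10^-8 = 3.33e-7.
[OH^-] = sqrt(Kb x [ClO-]) = sqrt(3.33e-7 x 0.05590) = 0.000136 M.
pOH = 3.86, so pH = 14.00 - 3.86 = 10.14.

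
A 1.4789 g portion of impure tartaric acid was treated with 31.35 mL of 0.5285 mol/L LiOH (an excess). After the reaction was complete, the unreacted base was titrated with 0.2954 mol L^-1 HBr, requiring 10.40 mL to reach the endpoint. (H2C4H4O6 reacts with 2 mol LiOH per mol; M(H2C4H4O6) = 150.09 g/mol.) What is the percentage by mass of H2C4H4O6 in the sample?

Total n(LiOH) added = 0.5285 x 0.03135 = 0.01657 mol.
n(HBr) used = 0.2954 x 0.01040 = 0.003072 mol, which equals the excess n(LiOH).
So n(LiOH) consumed by the sample = 0.01657 - 0.003072 = 0.01350 mol.
n(H2C4H4O6) = 0.01350 / 2 = 0.006748 mol.
mass H2C4H4O6 = 0.006748 x 150.09 = 1.013 g, so %H2C4H4O6 = 1.013/1.4789 x 100 = 68.5%.

68.5%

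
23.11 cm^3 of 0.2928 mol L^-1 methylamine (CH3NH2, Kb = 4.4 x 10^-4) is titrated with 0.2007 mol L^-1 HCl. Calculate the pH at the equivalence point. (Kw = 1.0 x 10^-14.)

n(CH3NH2) = 0.2928 x 0.02311 = 0.006767 mol; V(HCl) at equivalence = 0.006767/0.2007 = 0.03372 L.
At equivalence the base is fully converted to CH3NH3+; total volume = 0.05683 L, so [CH3NH3+] = 0.006767/0.05683 = 0.1191 M.
Ka(CH3NH3+) = Kw/Kb = 1.0e-14 / 4.4 x 10^-4 = 2.27e-11.
[H^+] = sqrt(Ka x [CH3NH3+]) = sqrt(2.27e-11 x 0.1191) = 1.65e-6 M.
pH = -log(1.65e-6) = 5.78.

5.78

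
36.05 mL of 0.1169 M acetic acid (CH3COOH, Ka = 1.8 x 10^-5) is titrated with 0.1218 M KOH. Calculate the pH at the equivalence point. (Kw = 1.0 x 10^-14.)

8.76

n(CH3COOH) = 0.1169 x 0.03605 = 0.004214 mol; V(KOH) at equivalence = 0.004214/0.1218 = 0.03460 L.
At equivalence all the acid is converted to CH3COO-; total volume = 0.03605 + 0.03460 = 0.07065 L, so [CH3COO-] = 0.004214/0.07065 = 0.05965 M.
Kb = Kw/Ka = 1.0e-14 / 1.8 x 10^-5 = 5.56e-10.
[OH^-] = sqrt(Kb x [CH3COO-]) = sqrt(5.56e-10 x 0.05965) = 5.76e-6 M.
pOH = 5.24, so pH = 14.00 - 5.24 = 8.76.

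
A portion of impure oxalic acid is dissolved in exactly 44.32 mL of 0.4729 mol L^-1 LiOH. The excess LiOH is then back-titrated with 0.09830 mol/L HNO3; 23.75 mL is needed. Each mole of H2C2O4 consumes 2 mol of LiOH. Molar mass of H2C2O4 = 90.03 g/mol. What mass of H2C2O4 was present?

0.838 g

Total n(LiOH) added = 0.4729 x 0.04432 = 0.02096 mol.
n(HNO3) used = 0.09830 x 0.02375 = 0.002335 mol, which equals the excess n(LiOH).
So n(LiOH) consumed by the sample = 0.02096 - 0.002335 = 0.01862 mol.
n(H2C2O4) = 0.01862 / 2 = 0.009312 mol.
mass = 0.009312 mol x 90.03 g/mol = 0.838 g.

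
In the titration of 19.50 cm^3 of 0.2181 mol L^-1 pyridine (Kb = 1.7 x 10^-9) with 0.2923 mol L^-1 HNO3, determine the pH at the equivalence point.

n(C5H5N) = 0.2181 x 0.01950 = 0.004253 mol; V(HNO3) at equivalence = 0.004253/0.2923 = 0.01455 L.
At equivalence the base is fully converted to C5H5NH+; total volume = 0.03405 L, so [C5H5NH+] = 0.004253/0.03405 = 0.1249 M.
Ka(C5H5NH+) = Kw/Kb = 1.0e-14 / 1.7 x 10^-9 = 5.88e-6.
[H^+] = sqrt(Ka x [C5H5NH+]) = sqrt(5.88e-6 x 0.1249) = 0.000857 M.
pH = -log(0.000857) = 3.07.

3.07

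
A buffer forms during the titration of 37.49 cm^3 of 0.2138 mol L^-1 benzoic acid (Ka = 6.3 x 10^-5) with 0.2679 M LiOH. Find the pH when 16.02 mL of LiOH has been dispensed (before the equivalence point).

4.26

Initial n(C6H5COOH) = 0.2138 x 0.03749 = 0.008015 mol.
n(LiOH) added = 0.2679 x 0.01602 = 0.004292 mol, converting that many moles of C6H5COOH to C6H5COO-.
Remaining n(C6H5COOH) = 0.003724 mol; n(C6H5COO-) = 0.004292 mol.
By Henderson-Hasselbalch, pH = pKa + log([A^-]/[HA]) = 4.20 + log(0.004292/0.003724) = 4.20 + (+0.06) = 4.26.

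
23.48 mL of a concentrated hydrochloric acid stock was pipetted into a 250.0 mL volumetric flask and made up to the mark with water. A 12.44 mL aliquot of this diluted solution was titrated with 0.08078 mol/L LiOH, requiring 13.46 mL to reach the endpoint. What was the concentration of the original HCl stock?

0.931 M

n(LiOH) = 0.08078 x 0.01346 = 0.001087 mol.
n(HCl) in the aliquot = 0.001087 mol.
[diluted HCl] = 0.001087 / 0.01244 = 0.08740 M.
Dilution factor = 250.0/23.48 = 10.65, so [stock] = 0.08740 x 10.65 = 0.931 M.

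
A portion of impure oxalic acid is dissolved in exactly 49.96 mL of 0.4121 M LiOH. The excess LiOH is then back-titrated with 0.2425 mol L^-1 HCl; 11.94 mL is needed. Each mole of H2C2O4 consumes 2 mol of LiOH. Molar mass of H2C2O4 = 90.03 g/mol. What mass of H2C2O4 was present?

0.796 g

Total n(LiOH) added = 0.4121 x 0.04996 = 0.02059 mol.
n(HCl) used = 0.2425 x 0.01194 = 0.002895 mol, which equals the excess n(LiOH).
So n(LiOH) consumed by the sample = 0.02059 - 0.002895 = 0.01769 mol.
n(H2C2O4) = 0.01769 / 2 = 0.008847 mol.
mass = 0.008847 mol x 90.03 g/mol = 0.796 g.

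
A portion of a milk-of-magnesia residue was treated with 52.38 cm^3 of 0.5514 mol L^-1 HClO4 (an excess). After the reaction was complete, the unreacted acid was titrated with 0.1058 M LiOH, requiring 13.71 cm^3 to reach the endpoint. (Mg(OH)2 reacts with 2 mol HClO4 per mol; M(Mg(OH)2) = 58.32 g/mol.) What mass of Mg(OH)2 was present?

Total n(HClO4) added = 0.5514 x 0.05238 = 0.02888 mol.
n(LiOH) used = 0.1058 x 0.01371 = 0.001451 mol, which equals the excess n(HClO4).
So n(HClO4) consumed by the sample = 0.02888 - 0.001451 = 0.02743 mol.
n(Mg(OH)2) = 0.02743 / 2 = 0.01372 mol.
mass = 0.01372 mol x 58.32 g/mol = 0.800 g.

0.800 g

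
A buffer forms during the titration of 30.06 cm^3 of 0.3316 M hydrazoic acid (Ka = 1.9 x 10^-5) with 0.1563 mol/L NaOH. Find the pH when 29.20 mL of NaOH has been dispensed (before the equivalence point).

Initial n(HN3) = 0.3316 x 0.03006 = 0.009968 mol.
n(NaOH) added = 0.1563 x 0.02920 = 0.004564 mol, converting that many moles of HN3 to N3-.
Remaining n(HN3) = 0.005404 mol; n(N3-) = 0.004564 mol.
By Henderson-Hasselbalch, pH = pKa + log([A^-]/[HA]) = 4.72 + log(0.004564/0.005404) = 4.72 + (-0.07) = 4.65.

4.65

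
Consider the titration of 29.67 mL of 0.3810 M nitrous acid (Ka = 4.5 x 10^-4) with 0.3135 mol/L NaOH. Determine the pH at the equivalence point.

8.29

n(HNO2) = 0.3810 x 0.02967 = 0.01130 mol; V(NaOH) at equivalence = 0.01130/0.3135 = 0.03606 L.
At equivalence all the acid is converted to NO2-; total volume = 0.02967 + 0.03606 = 0.06573 L, so [NO2-] = 0.01130/0.06573 = 0.1720 M.
Kb = Kw/Ka = 1.0e-14 / 4.5 x 10^-4 = 2.22e-11.
[OH^-] = sqrt(Kb x [NO2-]) = sqrt(2.22e-11 x 0.1720) = 1.95e-6 M.
pOH = 5.71, so pH = 14.00 - 5.71 = 8.29.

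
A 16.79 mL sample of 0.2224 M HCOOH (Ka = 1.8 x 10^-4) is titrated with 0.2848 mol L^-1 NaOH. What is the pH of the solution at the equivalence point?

n(HCOOH) = 0.2224 x 0.01679 = 0.003734 mol; V(NaOH) at equivalence = 0.003734/0.2848 = 0.01311 L.
At equivalence all the acid is converted to HCOO-; total volume = 0.01679 + 0.01311 = 0.02990 L, so [HCOO-] = 0.003734/0.02990 = 0.1249 M.
Kb = Kw/Ka = 1.0e-14 / 1.8 x 10^-4 = 5.56e-11.
[OH^-] = sqrt(Kb x [HCOO-]) = sqrt(5.56e-11 x 0.1249) = 2.63e-6 M.
pOH = 5.58, so pH = 14.00 - 5.58 = 8.42.

8.42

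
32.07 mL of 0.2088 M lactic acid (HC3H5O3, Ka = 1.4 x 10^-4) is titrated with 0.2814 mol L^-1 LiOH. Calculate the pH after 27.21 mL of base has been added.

12.21

n(acid) = 0.2088 x 0.03207 = 0.006696 mol; n(LiOH) added = 0.2814 x 0.02721 = 0.007657 mol.
Base is in excess by 0.007657 - 0.006696 = 0.0009607 mol in a total volume of 0.05928 L.
[OH^-] = 0.0009607/0.05928 = 0.01621 M, so pOH = 1.79 and pH = 14.00 - 1.79 = 12.21.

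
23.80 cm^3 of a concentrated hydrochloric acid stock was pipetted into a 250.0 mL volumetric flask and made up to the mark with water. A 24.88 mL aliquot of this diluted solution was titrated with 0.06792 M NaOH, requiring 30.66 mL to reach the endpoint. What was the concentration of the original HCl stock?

0.879 M

n(NaOH) = 0.06792 x 0.03066 = 0.002082 mol.
n(HCl) in the aliquot = 0.002082 mol.
[diluted HCl] = 0.002082 / 0.02488 = 0.08370 M.
Dilution factor = 250.0/23.80 = 10.50, so [stock] = 0.08370 x 10.50 = 0.879 M.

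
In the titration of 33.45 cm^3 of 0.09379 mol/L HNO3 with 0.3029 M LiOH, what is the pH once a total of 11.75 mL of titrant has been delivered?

n(acid) = 0.09379 x 0.03345 = 0.003137 mol; n(LiOH) added = 0.3029 x 0.01175 = 0.003559 mol.
Base is in excess by 0.003559 - 0.003137 = 0.0004218 mol in a total volume of 0.04520 L.
[OH^-] = 0.0004218/0.04520 = 0.009332 M, so pOH = 2.03 and pH = 14.00 - 2.03 = 11.97.

11.97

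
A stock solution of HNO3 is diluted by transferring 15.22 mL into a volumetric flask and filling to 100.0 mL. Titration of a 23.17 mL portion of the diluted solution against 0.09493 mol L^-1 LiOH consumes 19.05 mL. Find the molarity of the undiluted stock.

n(LiOH) = 0.09493 x 0.01905 = 0.001808 mol.
n(HNO3) in the aliquot = 0.001808 mol.
[diluted HNO3] = 0.001808 / 0.02317 = 0.07805 M.
Dilution factor = 100.0/15.22 = 6.570, so [stock] = 0.07805 x 6.570 = 0.513 M.

0.513 M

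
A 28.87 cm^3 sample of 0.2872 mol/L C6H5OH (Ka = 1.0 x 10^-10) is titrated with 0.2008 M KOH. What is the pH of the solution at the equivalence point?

11.54

n(C6H5OH) = 0.2872 x 0.02887 = 0.008291 mol; V(KOH) at equivalence = 0.008291/0.2008 = 0.04129 L.
At equivalence all the acid is converted to C6H5O-; total volume = 0.02887 + 0.04129 = 0.07016 L, so [C6H5O-] = 0.008291/0.07016 = 0.1182 M.
Kb = Kw/Ka = 1.0e-14 / 1.0 x 10^-10 = 0.000100.
[OH^-] = sqrt(Kb x [C6H5O-]) = sqrt(0.000100 x 0.1182) = 0.00344 M.
pOH = 2.46, so pH = 14.00 - 2.46 = 11.54.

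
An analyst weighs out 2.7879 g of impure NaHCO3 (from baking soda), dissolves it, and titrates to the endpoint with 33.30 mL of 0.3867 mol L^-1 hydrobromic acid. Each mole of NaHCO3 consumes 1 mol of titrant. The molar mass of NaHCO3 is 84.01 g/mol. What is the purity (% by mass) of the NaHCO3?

n(HBr) = 0.3867 x 0.03330 = 0.01288 mol.
n(NaHCO3) = 0.01288 / 1 = 0.01288 mol.
mass of NaHCO3 = 0.01288 x 84.01 = 1.082 g.
% purity = 1.082 / 2.7879 x 100 = 38.8%.

38.8%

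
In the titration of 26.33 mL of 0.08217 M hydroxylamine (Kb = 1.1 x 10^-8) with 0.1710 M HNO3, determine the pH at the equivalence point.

3.65

n(NH2OH) = 0.08217 x 0.02633 = 0.002164 mol; V(HNO3) at equivalence = 0.002164/0.1710 = 0.01265 L.
At equivalence the base is fully converted to NH3OH+; total volume = 0.03898 L, so [NH3OH+] = 0.002164/0.03898 = 0.05550 M.
Ka(NH3OH+) = Kw/Kb = 1.0e-14 / 1.1 x 10^-8 = 9.09e-7.
[H^+] = sqrt(Ka x [NH3OH+]) = sqrt(9.09e-7 x 0.05550) = 0.000225 M.
pH = -log(0.000225) = 3.65.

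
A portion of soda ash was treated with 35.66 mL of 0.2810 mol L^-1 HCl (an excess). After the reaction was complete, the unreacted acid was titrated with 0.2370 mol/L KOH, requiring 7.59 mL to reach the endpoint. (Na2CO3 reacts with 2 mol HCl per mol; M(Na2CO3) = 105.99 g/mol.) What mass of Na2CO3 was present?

Total n(HCl) added = 0.2810 x 0.03566 = 0.01002 mol.
n(KOH) used = 0.2370 x 0.007590 = 0.001799 mol, which equals the excess n(HCl).
So n(HCl) consumed by the sample = 0.01002 - 0.001799 = 0.008222 mol.
n(Na2CO3) = 0.008222 / 2 = 0.004111 mol.
mass = 0.004111 mol x 105.99 g/mol = 0.436 g.

0.436 g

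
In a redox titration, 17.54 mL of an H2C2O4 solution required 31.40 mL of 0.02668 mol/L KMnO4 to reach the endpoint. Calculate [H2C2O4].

n(KMnO4) = 0.02668 x 0.03140 = 0.0008378 mol.
From the balanced equation, 2 mol KMnO4 reacts with 5 mol H2C2O4, so n(H2C2O4) = 0.0008378 x 5/2 = 0.002094 mol.
[H2C2O4] = 0.002094 / 0.01754 L = 0.119 M.

0.119 M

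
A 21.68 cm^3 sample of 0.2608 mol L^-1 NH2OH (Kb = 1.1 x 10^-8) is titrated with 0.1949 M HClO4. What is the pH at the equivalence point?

n(NH2OH) = 0.2608 x 0.02168 = 0.005654 mol; V(HClO4) at equivalence = 0.005654/0.1949 = 0.02901 L.
At equivalence the base is fully converted to NH3OH+; total volume = 0.05069 L, so [NH3OH+] = 0.005654/0.05069 = 0.1115 M.
Ka(NH3OH+) = Kw/Kb = 1.0e-14 / 1.1 x 10^-8 = 9.09e-7.
[H^+] = sqrt(Ka x [NH3OH+]) = sqrt(9.09e-7 x 0.1115) = 0.000318 M.
pH = -log(0.000318) = 3.50.

3.50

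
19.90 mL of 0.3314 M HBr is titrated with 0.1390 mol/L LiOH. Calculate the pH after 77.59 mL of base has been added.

n(acid) = 0.3314 x 0.01990 = 0.006595 mol; n(LiOH) added = 0.1390 x 0.07759 = 0.01079 mol.
Base is in excess by 0.01079 - 0.006595 = 0.004190 mol in a total volume of 0.09749 L.
[OH^-] = 0.004190/0.09749 = 0.04298 M, so pOH = 1.37 and pH = 14.00 - 1.37 = 12.63.

12.63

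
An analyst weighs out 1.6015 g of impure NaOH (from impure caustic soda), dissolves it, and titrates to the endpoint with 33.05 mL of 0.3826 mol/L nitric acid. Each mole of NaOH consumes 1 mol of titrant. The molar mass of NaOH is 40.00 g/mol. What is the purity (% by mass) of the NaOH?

n(HNO3) = 0.3826 x 0.03305 = 0.01264 mol.
n(NaOH) = 0.01264 / 1 = 0.01264 mol.
mass of NaOH = 0.01264 x 40.00 = 0.5058 g.
% purity = 0.5058 / 1.6015 x 100 = 31.6%.

31.6%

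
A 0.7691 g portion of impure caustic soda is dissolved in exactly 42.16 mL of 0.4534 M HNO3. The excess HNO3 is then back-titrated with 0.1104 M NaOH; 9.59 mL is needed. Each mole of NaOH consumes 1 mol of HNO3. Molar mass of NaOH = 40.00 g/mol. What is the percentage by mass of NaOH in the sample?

93.9%

Total n(HNO3) added = 0.4534 x 0.04216 = 0.01912 mol.
n(NaOH) used = 0.1104 x 0.009590 = 0.001059 mol, which equals the excess n(HNO3).
So n(HNO3) consumed by the sample = 0.01912 - 0.001059 = 0.01806 mol.
n(NaOH) = 0.01806 / 1 = 0.01806 mol.
mass NaOH = 0.01806 x 40.00 = 0.7223 g, so %NaOH = 0.7223/0.7691 x 100 = 93.9%.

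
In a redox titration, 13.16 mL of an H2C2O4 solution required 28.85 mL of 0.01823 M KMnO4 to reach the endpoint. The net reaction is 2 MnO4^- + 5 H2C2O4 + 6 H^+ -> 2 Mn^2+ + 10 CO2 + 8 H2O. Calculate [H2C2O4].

0.0999 M

n(KMnO4) = 0.01823 x 0.02885 = 0.0005259 mol.
From the balanced equation, 2 mol KMnO4 reacts with 5 mol H2C2O4, so n(H2C2O4) = 0.0005259 x 5/2 = 0.001315 mol.
[H2C2O4] = 0.001315 / 0.01316 L = 0.0999 M.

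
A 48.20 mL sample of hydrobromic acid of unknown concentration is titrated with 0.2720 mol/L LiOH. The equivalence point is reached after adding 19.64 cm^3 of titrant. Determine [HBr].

n(LiOH) delivered = 0.2720 x 0.01964 = 0.005342 mol.
For a 1:1 reaction, n(HBr) = 0.005342 mol.
[HBr] = 0.005342 mol / 0.04820 L = 0.111 M.

0.111 M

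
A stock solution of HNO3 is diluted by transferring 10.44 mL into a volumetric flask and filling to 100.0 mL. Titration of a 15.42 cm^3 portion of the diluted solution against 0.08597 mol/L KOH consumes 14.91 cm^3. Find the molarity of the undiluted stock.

n(KOH) = 0.08597 x 0.01491 = 0.001282 mol.
n(HNO3) in the aliquot = 0.001282 mol.
[diluted HNO3] = 0.001282 / 0.01542 = 0.08313 M.
Dilution factor = 100.0/10.44 = 9.579, so [stock] = 0.08313 x 9.579 = 0.796 M.

0.796 M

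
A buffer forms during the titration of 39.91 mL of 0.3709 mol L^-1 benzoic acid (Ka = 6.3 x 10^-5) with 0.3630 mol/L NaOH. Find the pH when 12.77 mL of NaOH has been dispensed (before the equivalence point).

Initial n(C6H5COOH) = 0.3709 x 0.03991 = 0.01480 mol.
n(NaOH) added = 0.3630 x 0.01277 = 0.004636 mol, converting that many moles of C6H5COOH to C6H5COO-.
Remaining n(C6H5COOH) = 0.01017 mol; n(C6H5COO-) = 0.004636 mol.
By Henderson-Hasselbalch, pH = pKa + log([A^-]/[HA]) = 4.20 + log(0.004636/0.01017) = 4.20 + (-0.34) = 3.86.

3.86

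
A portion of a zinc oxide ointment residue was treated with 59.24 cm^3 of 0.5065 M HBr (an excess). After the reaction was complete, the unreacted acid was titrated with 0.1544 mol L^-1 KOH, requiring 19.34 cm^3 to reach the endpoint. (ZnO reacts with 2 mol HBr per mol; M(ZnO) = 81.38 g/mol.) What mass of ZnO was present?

1.10 g

Total n(HBr) added = 0.5065 x 0.05924 = 0.03001 mol.
n(KOH) used = 0.1544 x 0.01934 = 0.002986 mol, which equals the excess n(HBr).
So n(HBr) consumed by the sample = 0.03001 - 0.002986 = 0.02702 mol.
n(ZnO) = 0.02702 / 2 = 0.01351 mol.
mass = 0.01351 mol x 81.38 g/mol = 1.10 g.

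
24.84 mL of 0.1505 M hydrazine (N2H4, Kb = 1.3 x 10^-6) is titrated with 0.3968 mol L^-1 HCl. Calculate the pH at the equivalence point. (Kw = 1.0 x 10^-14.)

n(N2H4) = 0.1505 x 0.02484 = 0.003738 mol; V(HCl) at equivalence = 0.003738/0.3968 = 0.009421 L.
At equivalence the base is fully converted to N2H5+; total volume = 0.03426 L, so [N2H5+] = 0.003738/0.03426 = 0.1091 M.
Ka(N2H5+) = Kw/Kb = 1.0e-14 / 1.3 x 10^-6 = 7.69e-9.
[H^+] = sqrt(Ka x [N2H5+]) = sqrt(7.69e-9 x 0.1091) = 2.90e-5 M.
pH = -log(2.90e-5) = 4.54.

4.54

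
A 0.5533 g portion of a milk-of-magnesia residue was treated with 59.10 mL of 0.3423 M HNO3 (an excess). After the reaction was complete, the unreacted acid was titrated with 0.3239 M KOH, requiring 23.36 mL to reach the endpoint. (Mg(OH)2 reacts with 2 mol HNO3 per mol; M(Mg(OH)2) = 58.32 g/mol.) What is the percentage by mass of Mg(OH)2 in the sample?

66.7%

Total n(HNO3) added = 0.3423 x 0.05910 = 0.02023 mol.
n(KOH) used = 0.3239 x 0.02336 = 0.007566 mol, which equals the excess n(HNO3).
So n(HNO3) consumed by the sample = 0.02023 - 0.007566 = 0.01266 mol.
n(Mg(OH)2) = 0.01266 / 2 = 0.006332 mol.
mass Mg(OH)2 = 0.006332 x 58.32 = 0.3693 g, so %Mg(OH)2 = 0.3693/0.5533 x 100 = 66.7%.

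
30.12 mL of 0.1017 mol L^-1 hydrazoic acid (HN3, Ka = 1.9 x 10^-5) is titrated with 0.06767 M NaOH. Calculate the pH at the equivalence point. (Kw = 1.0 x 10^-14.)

8.67

n(HN3) = 0.1017 x 0.03012 = 0.003063 mol; V(NaOH) at equivalence = 0.003063/0.06767 = 0.04527 L.
At equivalence all the acid is converted to N3-; total volume = 0.03012 + 0.04527 = 0.07539 L, so [N3-] = 0.003063/0.07539 = 0.04063 M.
Kb = Kw/Ka = 1.0e-14 / 1.9 x 10^-5 = 5.26e-10.
[OH^-] = sqrt(Kb x [N3-]) = sqrt(5.26e-10 x 0.04063) = 4.62e-6 M.
pOH = 5.33, so pH = 14.00 - 5.33 = 8.67.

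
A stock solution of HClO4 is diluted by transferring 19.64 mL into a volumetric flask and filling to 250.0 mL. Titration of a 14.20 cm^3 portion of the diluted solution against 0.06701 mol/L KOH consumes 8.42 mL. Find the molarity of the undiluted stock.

0.506 M

n(KOH) = 0.06701 x 0.008420 = 0.0005642 mol.
n(HClO4) in the aliquot = 0.0005642 mol.
[diluted HClO4] = 0.0005642 / 0.01420 = 0.03973 M.
Dilution factor = 250.0/19.64 = 12.73, so [stock] = 0.03973 x 12.73 = 0.506 M.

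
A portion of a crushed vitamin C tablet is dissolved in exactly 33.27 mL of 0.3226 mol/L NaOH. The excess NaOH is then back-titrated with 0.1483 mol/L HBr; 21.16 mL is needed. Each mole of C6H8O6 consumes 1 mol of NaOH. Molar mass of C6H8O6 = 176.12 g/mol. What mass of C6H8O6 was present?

Total n(NaOH) added = 0.3226 x 0.03327 = 0.01073 mol.
n(HBr) used = 0.1483 x 0.02116 = 0.003138 mol, which equals the excess n(NaOH).
So n(NaOH) consumed by the sample = 0.01073 - 0.003138 = 0.007595 mol.
n(C6H8O6) = 0.007595 / 1 = 0.007595 mol.
mass = 0.007595 mol x 176.12 g/mol = 1.34 g.

1.34 g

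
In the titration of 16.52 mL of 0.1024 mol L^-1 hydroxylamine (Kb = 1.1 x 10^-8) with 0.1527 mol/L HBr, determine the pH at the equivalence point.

n(NH2OH) = 0.1024 x 0.01652 = 0.001692 mol; V(HBr) at equivalence = 0.001692/0.1527 = 0.01108 L.
At equivalence the base is fully converted to NH3OH+; total volume = 0.02760 L, so [NH3OH+] = 0.001692/0.02760 = 0.06130 M.
Ka(NH3OH+) = Kw/Kb = 1.0e-14 / 1.1 x 10^-8 = 9.09e-7.
[H^+] = sqrt(Ka x [NH3OH+]) = sqrt(9.09e-7 x 0.06130) = 0.000236 M.
pH = -log(0.000236) = 3.63.

3.63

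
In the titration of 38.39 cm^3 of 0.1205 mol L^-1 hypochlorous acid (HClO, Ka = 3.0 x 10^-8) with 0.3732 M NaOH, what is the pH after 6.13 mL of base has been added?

Initial n(HClO) = 0.1205 x 0.03839 = 0.004626 mol.
n(NaOH) added = 0.3732 x 0.006130 = 0.002288 mol, converting that many moles of HClO to ClO-.
Remaining n(HClO) = 0.002338 mol; n(ClO-) = 0.002288 mol.
By Henderson-Hasselbalch, pH = pKa + log([A^-]/[HA]) = 7.52 + log(0.002288/0.002338) = 7.52 + (-0.01) = 7.51.

7.51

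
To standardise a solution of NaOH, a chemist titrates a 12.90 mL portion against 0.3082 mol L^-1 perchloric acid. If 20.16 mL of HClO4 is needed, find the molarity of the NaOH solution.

0.482 M

n(HClO4) delivered = 0.3082 x 0.02016 = 0.006213 mol.
For a 1:1 reaction, n(NaOH) = 0.006213 mol.
[NaOH] = 0.006213 mol / 0.01290 L = 0.482 M.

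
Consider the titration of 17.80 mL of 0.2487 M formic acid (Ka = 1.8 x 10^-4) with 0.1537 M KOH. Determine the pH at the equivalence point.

8.36

n(HCOOH) = 0.2487 x 0.01780 = 0.004427 mol; V(KOH) at equivalence = 0.004427/0.1537 = 0.02880 L.
At equivalence all the acid is converted to HCOO-; total volume = 0.01780 + 0.02880 = 0.04660 L, so [HCOO-] = 0.004427/0.04660 = 0.09499 M.
Kb = Kw/Ka = 1.0e-14 / 1.8 x 10^-4 = 5.56e-11.
[OH^-] = sqrt(Kb x [HCOO-]) = sqrt(5.56e-11 x 0.09499) = 2.30e-6 M.
pOH = 5.64, so pH = 14.00 - 5.64 = 8.36.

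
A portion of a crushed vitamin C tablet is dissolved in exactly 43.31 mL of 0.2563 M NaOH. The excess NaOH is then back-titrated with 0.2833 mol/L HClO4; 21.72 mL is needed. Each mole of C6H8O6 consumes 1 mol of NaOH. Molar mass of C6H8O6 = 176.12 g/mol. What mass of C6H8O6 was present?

Total n(NaOH) added = 0.2563 x 0.04331 = 0.01110 mol.
n(HClO4) used = 0.2833 x 0.02172 = 0.006153 mol, which equals the excess n(NaOH).
So n(NaOH) consumed by the sample = 0.01110 - 0.006153 = 0.004947 mol.
n(C6H8O6) = 0.004947 / 1 = 0.004947 mol.
mass = 0.004947 mol x 176.12 g/mol = 0.871 g.

0.871 g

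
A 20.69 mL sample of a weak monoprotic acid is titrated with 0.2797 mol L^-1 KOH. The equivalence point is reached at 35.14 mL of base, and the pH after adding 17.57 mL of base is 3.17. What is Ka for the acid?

17.57 mL is half of the equivalence volume, so this is the half-equivalence point where [HA] = [A^-].
At half-equivalence pH = pKa, so pKa = 3.17.
Ka = 10^(-3.17) = 6.8 x 10^-4.

6.8 x 10^-4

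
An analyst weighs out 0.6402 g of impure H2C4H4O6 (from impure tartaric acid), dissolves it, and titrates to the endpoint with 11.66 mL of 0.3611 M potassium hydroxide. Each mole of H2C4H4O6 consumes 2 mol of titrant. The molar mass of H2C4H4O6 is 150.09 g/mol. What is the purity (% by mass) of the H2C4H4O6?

49.4%

n(KOH) = 0.3611 x 0.01166 = 0.004210 mol.
n(H2C4H4O6) = 0.004210 / 2 = 0.002105 mol.
mass of H2C4H4O6 = 0.002105 x 150.09 = 0.3160 g.
% purity = 0.3160 / 0.6402 x 100 = 49.4%.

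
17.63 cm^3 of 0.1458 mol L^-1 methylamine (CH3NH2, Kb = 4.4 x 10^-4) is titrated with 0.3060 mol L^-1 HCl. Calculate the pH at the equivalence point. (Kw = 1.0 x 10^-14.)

n(CH3NH2) = 0.1458 x 0.01763 = 0.002570 mol; V(HCl) at equivalence = 0.002570/0.3060 = 0.008400 L.
At equivalence the base is fully converted to CH3NH3+; total volume = 0.02603 L, so [CH3NH3+] = 0.002570/0.02603 = 0.09875 M.
Ka(CH3NH3+) = Kw/Kb = 1.0e-14 / 4.4 x 10^-4 = 2.27e-11.
[H^+] = sqrt(Ka x [CH3NH3+]) = sqrt(2.27e-11 x 0.09875) = 1.50e-6 M.
pH = -log(1.50e-6) = 5.82.

5.82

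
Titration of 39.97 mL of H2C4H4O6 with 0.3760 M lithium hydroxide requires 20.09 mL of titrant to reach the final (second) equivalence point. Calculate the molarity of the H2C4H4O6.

0.0945 M

n(LiOH) = 0.3760 x 0.02009 = 0.007554 mol.
At the final (second) equivalence point, 2 mol OH^- react per mol H2C4H4O6, so n(H2C4H4O6) = 0.007554 / 2 = 0.003777 mol.
[H2C4H4O6] = 0.003777 / 0.03997 L = 0.0945 M.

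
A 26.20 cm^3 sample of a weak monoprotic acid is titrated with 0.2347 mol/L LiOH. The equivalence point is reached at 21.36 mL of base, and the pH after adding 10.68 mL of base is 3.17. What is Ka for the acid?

6.8 x 10^-4

10.68 mL is half of the equivalence volume, so this is the half-equivalence point where [HA] = [A^-].
At half-equivalence pH = pKa, so pKa = 3.17.
Ka = 10^(-3.17) = 6.8 x 10^-4.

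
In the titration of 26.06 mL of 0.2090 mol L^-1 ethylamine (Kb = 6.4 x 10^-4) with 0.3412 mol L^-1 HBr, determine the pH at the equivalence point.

5.85

n(C2H5NH2) = 0.2090 x 0.02606 = 0.005447 mol; V(HBr) at equivalence = 0.005447/0.3412 = 0.01596 L.
At equivalence the base is fully converted to C2H5NH3+; total volume = 0.04202 L, so [C2H5NH3+] = 0.005447/0.04202 = 0.1296 M.
Ka(C2H5NH3+) = Kw/Kb = 1.0e-14 / 6.4 x 10^-4 = 1.56e-11.
[H^+] = sqrt(Ka x [C2H5NH3+]) = sqrt(1.56e-11 x 0.1296) = 1.42e-6 M.
pH = -log(1.42e-6) = 5.85.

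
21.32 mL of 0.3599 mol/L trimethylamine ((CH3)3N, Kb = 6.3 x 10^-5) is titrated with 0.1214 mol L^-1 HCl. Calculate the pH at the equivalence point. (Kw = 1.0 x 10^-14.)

n((CH3)3N) = 0.3599 x 0.02132 = 0.007673 mol; V(HCl) at equivalence = 0.007673/0.1214 = 0.06320 L.
At equivalence the base is fully converted to (CH3)3NH+; total volume = 0.08452 L, so [(CH3)3NH+] = 0.007673/0.08452 = 0.09078 M.
Ka((CH3)3NH+) = Kw/Kb = 1.0e-14 / 6.3 x 10^-5 = 1.59e-10.
[H^+] = sqrt(Ka x [(CH3)3NH+]) = sqrt(1.59e-10 x 0.09078) = 3.80e-6 M.
pH = -log(3.80e-6) = 5.42.

5.42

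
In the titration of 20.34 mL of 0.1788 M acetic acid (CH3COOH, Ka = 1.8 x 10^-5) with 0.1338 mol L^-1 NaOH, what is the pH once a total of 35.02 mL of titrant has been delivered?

n(acid) = 0.1788 x 0.02034 = 0.003637 mol; n(NaOH) added = 0.1338 x 0.03502 = 0.004686 mol.
Base is in excess by 0.004686 - 0.003637 = 0.001049 mol in a total volume of 0.05536 L.
[OH^-] = 0.001049/0.05536 = 0.01895 M, so pOH = 1.72 and pH = 14.00 - 1.72 = 12.28.

12.28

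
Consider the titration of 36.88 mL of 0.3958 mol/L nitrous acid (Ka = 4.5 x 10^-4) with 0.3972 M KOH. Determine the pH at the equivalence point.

n(HNO2) = 0.3958 x 0.03688 = 0.01460 mol; V(KOH) at equivalence = 0.01460/0.3972 = 0.03675 L.
At equivalence all the acid is converted to NO2-; total volume = 0.03688 + 0.03675 = 0.07363 L, so [NO2-] = 0.01460/0.07363 = 0.1982 M.
Kb = Kw/Ka = 1.0e-14 / 4.5 x 10^-4 = 2.22e-11.
[OH^-] = sqrt(Kb x [NO2-]) = sqrt(2.22e-11 x 0.1982) = 2.10e-6 M.
pOH = 5.68, so pH = 14.00 - 5.68 = 8.32.

8.32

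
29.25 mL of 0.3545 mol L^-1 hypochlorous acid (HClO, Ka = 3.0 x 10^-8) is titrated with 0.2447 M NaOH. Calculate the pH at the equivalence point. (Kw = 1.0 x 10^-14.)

10.34

n(HClO) = 0.3545 x 0.02925 = 0.01037 mol; V(NaOH) at equivalence = 0.01037/0.2447 = 0.04237 L.
At equivalence all the acid is converted to ClO-; total volume = 0.02925 + 0.04237 = 0.07162 L, so [ClO-] = 0.01037/0.07162 = 0.1448 M.
Kb = Kw/Ka = 1.0e-14 / 3.0 x 10^-8 = 3.33e-7.
[OH^-] = sqrt(Kb x [ClO-]) = sqrt(3.33e-7 x 0.1448) = 0.000220 M.
pOH = 3.66, so pH = 14.00 - 3.66 = 10.34.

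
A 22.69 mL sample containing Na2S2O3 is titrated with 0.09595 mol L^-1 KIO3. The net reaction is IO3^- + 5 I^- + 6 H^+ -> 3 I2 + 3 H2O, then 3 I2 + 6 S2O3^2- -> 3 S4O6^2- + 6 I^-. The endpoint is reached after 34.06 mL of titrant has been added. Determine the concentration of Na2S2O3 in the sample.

0.864 M

n(KIO3) = 0.09595 x 0.03406 = 0.003268 mol.
From the balanced equation, 1 mol KIO3 reacts with 6 mol Na2S2O3, so n(Na2S2O3) = 0.003268 x 6/1 = 0.01961 mol.
[Na2S2O3] = 0.01961 / 0.02269 L = 0.864 M.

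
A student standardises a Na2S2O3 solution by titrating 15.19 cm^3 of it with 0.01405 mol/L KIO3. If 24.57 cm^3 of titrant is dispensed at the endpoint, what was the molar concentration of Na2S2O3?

n(KIO3) = 0.01405 x 0.02457 = 0.0003452 mol.
From the balanced equation, 1 mol KIO3 reacts with 6 mol Na2S2O3, so n(Na2S2O3) = 0.0003452 x 6/1 = 0.002071 mol.
[Na2S2O3] = 0.002071 / 0.01519 L = 0.136 M.

0.136 M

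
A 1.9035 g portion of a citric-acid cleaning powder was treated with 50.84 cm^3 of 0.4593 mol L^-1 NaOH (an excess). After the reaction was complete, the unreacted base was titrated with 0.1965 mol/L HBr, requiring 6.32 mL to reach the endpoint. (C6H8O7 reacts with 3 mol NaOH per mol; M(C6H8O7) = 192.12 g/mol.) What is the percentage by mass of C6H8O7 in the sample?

74.4%

Total n(NaOH) added = 0.4593 x 0.05084 = 0.02335 mol.
n(HBr) used = 0.1965 x 0.006320 = 0.001242 mol, which equals the excess n(NaOH).
So n(NaOH) consumed by the sample = 0.02335 - 0.001242 = 0.02211 mol.
n(C6H8O7) = 0.02211 / 3 = 0.007370 mol.
mass C6H8O7 = 0.007370 x 192.12 = 1.416 g, so %C6H8O7 = 1.416/1.9035 x 100 = 74.4%.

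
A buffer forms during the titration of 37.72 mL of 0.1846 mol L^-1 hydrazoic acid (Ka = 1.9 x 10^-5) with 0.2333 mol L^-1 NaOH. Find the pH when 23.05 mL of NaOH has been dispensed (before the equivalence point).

Initial n(HN3) = 0.1846 x 0.03772 = 0.006963 mol.
n(NaOH) added = 0.2333 x 0.02305 = 0.005378 mol, converting that many moles of HN3 to N3-.
Remaining n(HN3) = 0.001586 mol; n(N3-) = 0.005378 mol.
By Henderson-Hasselbalch, pH = pKa + log([A^-]/[HA]) = 4.72 + log(0.005378/0.001586) = 4.72 + (+0.53) = 5.25.

5.25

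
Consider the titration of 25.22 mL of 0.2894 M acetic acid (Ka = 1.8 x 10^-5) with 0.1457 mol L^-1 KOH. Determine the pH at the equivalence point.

8.87

n(CH3COOH) = 0.2894 x 0.02522 = 0.007299 mol; V(KOH) at equivalence = 0.007299/0.1457 = 0.05009 L.
At equivalence all the acid is converted to CH3COO-; total volume = 0.02522 + 0.05009 = 0.07531 L, so [CH3COO-] = 0.007299/0.07531 = 0.09691 M.
Kb = Kw/Ka = 1.0e-14 / 1.8 x 10^-5 = 5.56e-10.
[OH^-] = sqrt(Kb x [CH3COO-]) = sqrt(5.56e-10 x 0.09691) = 7.34e-6 M.
pOH = 5.13, so pH = 14.00 - 5.13 = 8.87.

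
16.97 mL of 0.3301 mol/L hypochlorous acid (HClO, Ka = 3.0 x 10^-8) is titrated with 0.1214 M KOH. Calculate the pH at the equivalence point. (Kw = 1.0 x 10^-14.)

n(HClO) = 0.3301 x 0.01697 = 0.005602 mol; V(KOH) at equivalence = 0.005602/0.1214 = 0.04614 L.
At equivalence all the acid is converted to ClO-; total volume = 0.01697 + 0.04614 = 0.06311 L, so [ClO-] = 0.005602/0.06311 = 0.08876 M.
Kb = Kw/Ka = 1.0e-14 / 3.0 x 10^-8 = 3.33e-7.
[OH^-] = sqrt(Kb x [ClO-]) = sqrt(3.33e-7 x 0.08876) = 0.000172 M.
pOH = 3.76, so pH = 14.00 - 3.76 = 10.24.

10.24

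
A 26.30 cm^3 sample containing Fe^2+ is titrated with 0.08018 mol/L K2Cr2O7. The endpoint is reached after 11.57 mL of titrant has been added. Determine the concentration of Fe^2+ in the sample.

0.212 M

n(K2Cr2O7) = 0.08018 x 0.01157 = 0.0009277 mol.
From the balanced equation, 1 mol K2Cr2O7 reacts with 6 mol Fe^2+, so n(Fe^2+) = 0.0009277 x 6/1 = 0.005566 mol.
[Fe^2+] = 0.005566 / 0.02630 L = 0.212 M.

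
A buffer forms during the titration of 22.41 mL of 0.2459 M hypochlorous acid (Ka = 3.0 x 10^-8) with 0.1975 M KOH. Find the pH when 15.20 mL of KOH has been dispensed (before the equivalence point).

7.60

Initial n(HClO) = 0.2459 x 0.02241 = 0.005511 mol.
n(KOH) added = 0.1975 x 0.01520 = 0.003002 mol, converting that many moles of HClO to ClO-.
Remaining n(HClO) = 0.002509 mol; n(ClO-) = 0.003002 mol.
By Henderson-Hasselbalch, pH = pKa + log([A^-]/[HA]) = 7.52 + log(0.003002/0.002509) = 7.52 + (+0.08) = 7.60.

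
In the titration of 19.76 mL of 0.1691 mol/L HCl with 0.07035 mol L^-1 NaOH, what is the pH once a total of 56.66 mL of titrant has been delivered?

n(acid) = 0.1691 x 0.01976 = 0.003341 mol; n(NaOH) added = 0.07035 x 0.05666 = 0.003986 mol.
Base is in excess by 0.003986 - 0.003341 = 0.0006446 mol in a total volume of 0.07642 L.
[OH^-] = 0.0006446/0.07642 = 0.008435 M, so pOH = 2.07 and pH = 14.00 - 2.07 = 11.93.

11.93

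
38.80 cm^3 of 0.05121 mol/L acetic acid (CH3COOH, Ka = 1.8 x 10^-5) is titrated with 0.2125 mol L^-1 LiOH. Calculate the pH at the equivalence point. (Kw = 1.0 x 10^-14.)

n(CH3COOH) = 0.05121 x 0.03880 = 0.001987 mol; V(LiOH) at equivalence = 0.001987/0.2125 = 0.009350 L.
At equivalence all the acid is converted to CH3COO-; total volume = 0.03880 + 0.009350 = 0.04815 L, so [CH3COO-] = 0.001987/0.04815 = 0.04127 M.
Kb = Kw/Ka = 1.0e-14 / 1.8 x 10^-5 = 5.56e-10.
[OH^-] = sqrt(Kb x [CH3COO-]) = sqrt(5.56e-10 x 0.04127) = 4.79e-6 M.
pOH = 5.32, so pH = 14.00 - 5.32 = 8.68.

8.68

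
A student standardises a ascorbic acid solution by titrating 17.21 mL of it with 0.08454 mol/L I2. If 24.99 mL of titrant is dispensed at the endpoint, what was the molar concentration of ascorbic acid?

n(I2) = 0.08454 x 0.02499 = 0.002113 mol.
From the balanced equation, 1 mol I2 reacts with 1 mol ascorbic acid, so n(ascorbic acid) = 0.002113 x 1/1 = 0.002113 mol.
[ascorbic acid] = 0.002113 / 0.01721 L = 0.123 M.

0.123 M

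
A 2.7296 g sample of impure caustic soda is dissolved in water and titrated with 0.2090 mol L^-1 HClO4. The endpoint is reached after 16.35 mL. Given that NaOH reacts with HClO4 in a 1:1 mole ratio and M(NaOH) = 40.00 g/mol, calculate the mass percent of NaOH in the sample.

5.01%

n(HClO4) = 0.2090 x 0.01635 = 0.003417 mol.
n(NaOH) = 0.003417 / 1 = 0.003417 mol.
mass of NaOH = 0.003417 x 40.00 = 0.1367 g.
% purity = 0.1367 / 2.7296 x 100 = 5.01%.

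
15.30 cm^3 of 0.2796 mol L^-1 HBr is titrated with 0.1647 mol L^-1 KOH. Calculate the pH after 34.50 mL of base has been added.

n(acid) = 0.2796 x 0.01530 = 0.004278 mol; n(KOH) added = 0.1647 x 0.03450 = 0.005682 mol.
Base is in excess by 0.005682 - 0.004278 = 0.001404 mol in a total volume of 0.04980 L.
[OH^-] = 0.001404/0.04980 = 0.02820 M, so pOH = 1.55 and pH = 14.00 - 1.55 = 12.45.

12.45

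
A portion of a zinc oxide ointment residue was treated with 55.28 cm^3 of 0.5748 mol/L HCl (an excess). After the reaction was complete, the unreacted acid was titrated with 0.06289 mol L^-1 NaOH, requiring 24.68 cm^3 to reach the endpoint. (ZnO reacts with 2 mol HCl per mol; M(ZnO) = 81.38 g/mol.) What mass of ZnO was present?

1.23 g

Total n(HCl) added = 0.5748 x 0.05528 = 0.03177 mol.
n(NaOH) used = 0.06289 x 0.02468 = 0.001552 mol, which equals the excess n(HCl).
So n(HCl) consumed by the sample = 0.03177 - 0.001552 = 0.03022 mol.
n(ZnO) = 0.03022 / 2 = 0.01511 mol.
mass = 0.01511 mol x 81.38 g/mol = 1.23 g.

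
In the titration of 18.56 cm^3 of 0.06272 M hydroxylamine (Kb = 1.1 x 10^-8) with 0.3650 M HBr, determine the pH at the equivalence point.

3.66

n(NH2OH) = 0.06272 x 0.01856 = 0.001164 mol; V(HBr) at equivalence = 0.001164/0.3650 = 0.003189 L.
At equivalence the base is fully converted to NH3OH+; total volume = 0.02175 L, so [NH3OH+] = 0.001164/0.02175 = 0.05352 M.
Ka(NH3OH+) = Kw/Kb = 1.0e-14 / 1.1 x 10^-8 = 9.09e-7.
[H^+] = sqrt(Ka x [NH3OH+]) = sqrt(9.09e-7 x 0.05352) = 0.000221 M.
pH = -log(0.000221) = 3.66.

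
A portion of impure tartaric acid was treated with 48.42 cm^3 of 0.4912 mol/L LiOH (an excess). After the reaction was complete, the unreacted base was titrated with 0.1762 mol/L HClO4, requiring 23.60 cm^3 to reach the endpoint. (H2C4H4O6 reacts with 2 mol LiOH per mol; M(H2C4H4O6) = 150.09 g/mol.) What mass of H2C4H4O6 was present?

1.47 g

Total n(LiOH) added = 0.4912 x 0.04842 = 0.02378 mol.
n(HClO4) used = 0.1762 x 0.02360 = 0.004158 mol, which equals the excess n(LiOH).
So n(LiOH) consumed by the sample = 0.02378 - 0.004158 = 0.01963 mol.
n(H2C4H4O6) = 0.01963 / 2 = 0.009813 mol.
mass = 0.009813 mol x 150.09 g/mol = 1.47 g.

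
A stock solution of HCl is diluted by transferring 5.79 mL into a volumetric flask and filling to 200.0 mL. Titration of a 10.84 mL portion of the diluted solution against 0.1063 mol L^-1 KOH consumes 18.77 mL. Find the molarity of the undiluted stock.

n(KOH) = 0.1063 x 0.01877 = 0.001995 mol.
n(HCl) in the aliquot = 0.001995 mol.
[diluted HCl] = 0.001995 / 0.01084 = 0.1841 M.
Dilution factor = 200.0/5.790 = 34.54, so [stock] = 0.1841 x 34.54 = 6.36 M.

6.36 M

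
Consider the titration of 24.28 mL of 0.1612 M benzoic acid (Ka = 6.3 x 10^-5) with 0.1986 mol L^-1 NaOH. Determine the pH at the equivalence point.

n(C6H5COOH) = 0.1612 x 0.02428 = 0.003914 mol; V(NaOH) at equivalence = 0.003914/0.1986 = 0.01971 L.
At equivalence all the acid is converted to C6H5COO-; total volume = 0.02428 + 0.01971 = 0.04399 L, so [C6H5COO-] = 0.003914/0.04399 = 0.08898 M.
Kb = Kw/Ka = 1.0e-14 / 6.3 x 10^-5 = 1.59e-10.
[OH^-] = sqrt(Kb x [C6H5COO-]) = sqrt(1.59e-10 x 0.08898) = 3.76e-6 M.
pOH = 5.43, so pH = 14.00 - 5.43 = 8.57.

8.57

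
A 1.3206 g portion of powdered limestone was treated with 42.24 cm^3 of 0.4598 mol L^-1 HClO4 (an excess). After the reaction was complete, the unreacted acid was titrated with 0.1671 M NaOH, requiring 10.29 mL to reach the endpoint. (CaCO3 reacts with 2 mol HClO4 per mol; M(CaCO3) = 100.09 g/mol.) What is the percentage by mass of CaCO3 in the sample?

67.1%

Total n(HClO4) added = 0.4598 x 0.04224 = 0.01942 mol.
n(NaOH) used = 0.1671 x 0.01029 = 0.001719 mol, which equals the excess n(HClO4).
So n(HClO4) consumed by the sample = 0.01942 - 0.001719 = 0.01770 mol.
n(CaCO3) = 0.01770 / 2 = 0.008851 mol.
mass CaCO3 = 0.008851 x 100.09 = 0.8859 g, so %CaCO3 = 0.8859/1.3206 x 100 = 67.1%.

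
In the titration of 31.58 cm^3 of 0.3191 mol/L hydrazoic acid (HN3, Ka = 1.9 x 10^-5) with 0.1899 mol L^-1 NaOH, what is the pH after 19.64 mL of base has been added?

Initial n(HN3) = 0.3191 x 0.03158 = 0.01008 mol.
n(NaOH) added = 0.1899 x 0.01964 = 0.003730 mol, converting that many moles of HN3 to N3-.
Remaining n(HN3) = 0.006348 mol; n(N3-) = 0.003730 mol.
By Henderson-Hasselbalch, pH = pKa + log([A^-]/[HA]) = 4.72 + log(0.003730/0.006348) = 4.72 + (-0.23) = 4.49.

4.49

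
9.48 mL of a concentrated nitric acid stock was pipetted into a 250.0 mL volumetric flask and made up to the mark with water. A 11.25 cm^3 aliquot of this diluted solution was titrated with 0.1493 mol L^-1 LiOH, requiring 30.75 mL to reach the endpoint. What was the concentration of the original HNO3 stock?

n(LiOH) = 0.1493 x 0.03075 = 0.004591 mol.
n(HNO3) in the aliquot = 0.004591 mol.
[diluted HNO3] = 0.004591 / 0.01125 = 0.4081 M.
Dilution factor = 250.0/9.480 = 26.37, so [stock] = 0.4081 x 26.37 = 10.8 M.

10.8 M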